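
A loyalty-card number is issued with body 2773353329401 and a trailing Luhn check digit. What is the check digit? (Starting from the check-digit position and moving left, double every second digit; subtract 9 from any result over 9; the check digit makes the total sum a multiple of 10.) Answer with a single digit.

Partial digits right→left: 1 0 4 9 2 3 3 5 3 3 7 7 2
Double every second digit counting from the check-digit position (so the 1st, 3rd, 5th, ... of the partial from the right).
  doubled (with −9 where >9): 2 8 4 6 6 5 4 → sum 35
  kept as-is: 0 9 3 5 3 7 → sum 27
Total = 35 + 27 = 62.
Check digit = (10 − (62 mod 10)) mod 10 = 8.

8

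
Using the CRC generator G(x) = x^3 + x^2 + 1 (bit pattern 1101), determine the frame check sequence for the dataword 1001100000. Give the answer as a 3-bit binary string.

101

Append 3 zeros: 1001100000000. Divide by 1101 (XOR where the leading bit is 1):
  pos 0: 1001 XOR 1101 = 0100
  pos 1: 1001 XOR 1101 = 0100
  pos 2: 1000 XOR 1101 = 0101
  pos 3: 1010 XOR 1101 = 0111
  pos 4: 1110 XOR 1101 = 0011
  pos 6: 1100 XOR 1101 = 0001
  pos 9: 1000 XOR 1101 = 0101
Remainder (last 3 bits) = 101. This is the CRC / FCS.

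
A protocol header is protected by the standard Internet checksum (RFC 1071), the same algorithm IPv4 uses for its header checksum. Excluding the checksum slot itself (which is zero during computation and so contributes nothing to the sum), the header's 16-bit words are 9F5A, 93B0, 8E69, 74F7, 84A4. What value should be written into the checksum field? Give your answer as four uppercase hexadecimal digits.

One's-complement addition (fold any carry out of bit 15 back into bit 0):
  0x9F5A + 0x93B0 = 0x1330A → wrap carry → 0x330B
  0x330B + 0x8E69 = 0x0C174
  0xC174 + 0x74F7 = 0x1366B → wrap carry → 0x366C
  0x366C + 0x84A4 = 0x0BB10
One's-complement sum = 0xBB10.
Checksum = ~0xBB10 & 0xFFFF = 0x44EF.

44EF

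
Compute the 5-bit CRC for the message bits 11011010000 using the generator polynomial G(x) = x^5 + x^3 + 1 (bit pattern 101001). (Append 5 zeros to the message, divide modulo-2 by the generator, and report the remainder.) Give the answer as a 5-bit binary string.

01001

Append 5 zeros: 1101101000000000. Divide by 101001 (XOR where the leading bit is 1):
  pos 0: 110110 XOR 101001 = 011111
  pos 1: 111111 XOR 101001 = 010110
  pos 2: 101100 XOR 101001 = 000101
  pos 5: 101000 XOR 101001 = 000001
  pos 10: 100000 XOR 101001 = 001001
Remainder (last 5 bits) = 01001. This is the CRC / FCS.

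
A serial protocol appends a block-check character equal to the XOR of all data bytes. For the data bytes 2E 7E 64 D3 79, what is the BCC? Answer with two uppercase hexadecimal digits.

9E

XOR the bytes together:
  start with 0x2E
  0x2E ⊕ 0x7E = 0x50
  0x50 ⊕ 0x64 = 0x34
  0x34 ⊕ 0xD3 = 0xE7
  0xE7 ⊕ 0x79 = 0x9E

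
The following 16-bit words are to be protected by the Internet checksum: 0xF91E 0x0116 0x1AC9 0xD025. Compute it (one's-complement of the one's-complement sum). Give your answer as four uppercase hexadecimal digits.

One's-complement addition (fold any carry out of bit 15 back into bit 0):
  0xF91E + 0x0116 = 0x0FA34
  0xFA34 + 0x1AC9 = 0x114FD → wrap carry → 0x14FE
  0x14FE + 0xD025 = 0x0E523
One's-complement sum = 0xE523.
Checksum = ~0xE523 & 0xFFFF = 0x1ADC.

1ADC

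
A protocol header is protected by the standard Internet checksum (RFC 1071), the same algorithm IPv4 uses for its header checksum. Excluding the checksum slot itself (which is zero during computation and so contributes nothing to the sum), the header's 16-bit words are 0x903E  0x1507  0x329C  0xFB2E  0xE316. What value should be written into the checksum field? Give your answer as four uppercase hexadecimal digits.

One's-complement addition (fold any carry out of bit 15 back into bit 0):
  0x903E + 0x1507 = 0x0A545
  0xA545 + 0x329C = 0x0D7E1
  0xD7E1 + 0xFB2E = 0x1D30F → wrap carry → 0xD310
  0xD310 + 0xE316 = 0x1B626 → wrap carry → 0xB627
One's-complement sum = 0xB627.
Checksum = ~0xB627 & 0xFFFF = 0x49D8.

49D8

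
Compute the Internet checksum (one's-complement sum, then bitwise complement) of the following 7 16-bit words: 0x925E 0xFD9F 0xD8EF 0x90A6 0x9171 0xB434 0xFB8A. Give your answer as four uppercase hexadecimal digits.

C539

One's-complement addition (fold any carry out of bit 15 back into bit 0):
  0x925E + 0xFD9F = 0x18FFD → wrap carry → 0x8FFE
  0x8FFE + 0xD8EF = 0x168ED → wrap carry → 0x68EE
  0x68EE + 0x90A6 = 0x0F994
  0xF994 + 0x9171 = 0x18B05 → wrap carry → 0x8B06
  0x8B06 + 0xB434 = 0x13F3A → wrap carry → 0x3F3B
  0x3F3B + 0xFB8A = 0x13AC5 → wrap carry → 0x3AC6
One's-complement sum = 0x3AC6.
Checksum = ~0x3AC6 & 0xFFFF = 0xC539.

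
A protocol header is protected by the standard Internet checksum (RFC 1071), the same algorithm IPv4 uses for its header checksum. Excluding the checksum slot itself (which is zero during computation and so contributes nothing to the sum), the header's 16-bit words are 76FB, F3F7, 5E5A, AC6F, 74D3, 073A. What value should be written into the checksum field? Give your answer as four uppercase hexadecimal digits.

One's-complement addition (fold any carry out of bit 15 back into bit 0):
  0x76FB + 0xF3F7 = 0x16AF2 → wrap carry → 0x6AF3
  0x6AF3 + 0x5E5A = 0x0C94D
  0xC94D + 0xAC6F = 0x175BC → wrap carry → 0x75BD
  0x75BD + 0x74D3 = 0x0EA90
  0xEA90 + 0x073A = 0x0F1CA
One's-complement sum = 0xF1CA.
Checksum = ~0xF1CA & 0xFFFF = 0x0E35.

0E35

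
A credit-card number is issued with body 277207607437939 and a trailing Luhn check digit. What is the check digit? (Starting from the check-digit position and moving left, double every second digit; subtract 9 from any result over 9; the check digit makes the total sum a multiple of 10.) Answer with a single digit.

9

Partial digits right→left: 9 3 9 7 3 4 7 0 6 7 0 2 7 7 2
Double every second digit counting from the check-digit position (so the 1st, 3rd, 5th, ... of the partial from the right).
  doubled (with −9 where >9): 9 9 6 5 3 0 5 4 → sum 41
  kept as-is: 3 7 4 0 7 2 7 → sum 30
Total = 41 + 30 = 71.
Check digit = (10 − (71 mod 10)) mod 10 = 9.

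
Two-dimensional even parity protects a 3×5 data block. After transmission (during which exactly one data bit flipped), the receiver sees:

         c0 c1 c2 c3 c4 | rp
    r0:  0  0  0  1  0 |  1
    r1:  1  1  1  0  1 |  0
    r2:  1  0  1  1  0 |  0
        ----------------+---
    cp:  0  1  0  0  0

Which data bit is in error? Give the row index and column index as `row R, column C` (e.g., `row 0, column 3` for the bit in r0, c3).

Recompute each row's even parity and compare to rp:
  r0: data parity 1, sent rp 1 → ok
  r1: data parity 0, sent rp 0 → ok
  r2: data parity 1, sent rp 0 → mismatch
Recompute each column's even parity and compare to cp:
  c0: data parity 0, sent cp 0 → ok
  c1: data parity 1, sent cp 1 → ok
  c2: data parity 0, sent cp 0 → ok
  c3: data parity 0, sent cp 0 → ok
  c4: data parity 1, sent cp 0 → mismatch
Exactly one row (r2) and one column (c4) fail → the flipped bit is at their intersection.

row 2, column 4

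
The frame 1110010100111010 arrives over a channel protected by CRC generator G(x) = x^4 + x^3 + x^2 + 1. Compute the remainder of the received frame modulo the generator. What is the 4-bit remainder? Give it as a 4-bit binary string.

0111

Modulo-2 division of 1110010100111010 by 11101:
  pos 0: 11100 XOR 11101 = 00001
  pos 4: 11010 XOR 11101 = 00111
  pos 6: 11101 XOR 11101 = 00000
  pos 11: 11010 XOR 11101 = 00111
Remainder = 0111 (nonzero — an error is detected).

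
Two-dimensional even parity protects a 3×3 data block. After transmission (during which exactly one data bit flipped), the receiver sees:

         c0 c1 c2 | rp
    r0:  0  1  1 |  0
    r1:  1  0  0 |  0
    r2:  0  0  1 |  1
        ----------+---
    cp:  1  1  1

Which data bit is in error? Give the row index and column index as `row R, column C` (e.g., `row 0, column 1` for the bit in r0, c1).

Recompute each row's even parity and compare to rp:
  r0: data parity 0, sent rp 0 → ok
  r1: data parity 1, sent rp 0 → mismatch
  r2: data parity 1, sent rp 1 → ok
Recompute each column's even parity and compare to cp:
  c0: data parity 1, sent cp 1 → ok
  c1: data parity 1, sent cp 1 → ok
  c2: data parity 0, sent cp 1 → mismatch
Exactly one row (r1) and one column (c2) fail → the flipped bit is at their intersection.

row 1, column 2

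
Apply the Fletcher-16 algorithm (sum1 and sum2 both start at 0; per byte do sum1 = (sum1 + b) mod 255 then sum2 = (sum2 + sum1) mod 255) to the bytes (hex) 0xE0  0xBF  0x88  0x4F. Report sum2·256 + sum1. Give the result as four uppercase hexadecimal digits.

2378

Running sums (mod 255):
  after byte 0 (0xE0): sum1=224, sum2=224
  after byte 1 (0xBF): sum1=160, sum2=129
  after byte 2 (0x88): sum1=41, sum2=170
  after byte 3 (0x4F): sum1=120, sum2=35
Checksum = sum2·256 + sum1 = 35·256 + 120 = 9080 = 0x2378.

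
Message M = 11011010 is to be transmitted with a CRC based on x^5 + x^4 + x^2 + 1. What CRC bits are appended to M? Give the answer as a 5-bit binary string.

00010

Append 5 zeros: 1101101000000. Divide by 110101 (XOR where the leading bit is 1):
  pos 0: 110110 XOR 110101 = 000011
  pos 4: 111000 XOR 110101 = 001101
  pos 6: 110100 XOR 110101 = 000001
Remainder (last 5 bits) = 00010. This is the CRC / FCS.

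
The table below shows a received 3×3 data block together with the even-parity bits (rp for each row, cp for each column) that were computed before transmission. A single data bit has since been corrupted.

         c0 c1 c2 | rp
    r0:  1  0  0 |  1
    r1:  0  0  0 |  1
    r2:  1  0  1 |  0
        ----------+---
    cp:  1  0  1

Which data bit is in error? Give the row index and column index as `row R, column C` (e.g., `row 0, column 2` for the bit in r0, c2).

Recompute each row's even parity and compare to rp:
  r0: data parity 1, sent rp 1 → ok
  r1: data parity 0, sent rp 1 → mismatch
  r2: data parity 0, sent rp 0 → ok
Recompute each column's even parity and compare to cp:
  c0: data parity 0, sent cp 1 → mismatch
  c1: data parity 0, sent cp 0 → ok
  c2: data parity 1, sent cp 1 → ok
Exactly one row (r1) and one column (c0) fail → the flipped bit is at their intersection.

row 1, column 0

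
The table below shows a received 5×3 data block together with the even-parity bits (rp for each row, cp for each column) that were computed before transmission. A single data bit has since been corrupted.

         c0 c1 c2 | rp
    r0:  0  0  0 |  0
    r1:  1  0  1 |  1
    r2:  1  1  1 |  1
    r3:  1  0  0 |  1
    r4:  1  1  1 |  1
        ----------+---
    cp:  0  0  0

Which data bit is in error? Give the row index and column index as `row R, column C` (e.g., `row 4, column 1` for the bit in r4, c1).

Recompute each row's even parity and compare to rp:
  r0: data parity 0, sent rp 0 → ok
  r1: data parity 0, sent rp 1 → mismatch
  r2: data parity 1, sent rp 1 → ok
  r3: data parity 1, sent rp 1 → ok
  r4: data parity 1, sent rp 1 → ok
Recompute each column's even parity and compare to cp:
  c0: data parity 0, sent cp 0 → ok
  c1: data parity 0, sent cp 0 → ok
  c2: data parity 1, sent cp 0 → mismatch
Exactly one row (r1) and one column (c2) fail → the flipped bit is at their intersection.

row 1, column 2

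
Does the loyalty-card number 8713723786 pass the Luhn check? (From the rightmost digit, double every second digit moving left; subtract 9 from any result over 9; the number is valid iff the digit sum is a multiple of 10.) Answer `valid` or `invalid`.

invalid

From the right, keep odd positions and double even positions (subtract 9 from any doubled value over 9):
  doubled (positions 2,4,...): 7 6 5 2 7 → sum 27
  kept (positions 1,3,...): 6 7 2 3 7 → sum 25
Total = 52.
52 mod 10 = 2, so the number is invalid.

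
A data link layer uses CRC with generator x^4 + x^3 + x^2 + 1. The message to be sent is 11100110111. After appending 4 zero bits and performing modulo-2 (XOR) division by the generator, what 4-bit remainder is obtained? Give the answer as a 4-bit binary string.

1010

Append 4 zeros: 111001101110000. Divide by 11101 (XOR where the leading bit is 1):
  pos 0: 11100 XOR 11101 = 00001
  pos 4: 11101 XOR 11101 = 00000
  pos 9: 11000 XOR 11101 = 00101
Remainder (last 4 bits) = 1010. This is the CRC / FCS.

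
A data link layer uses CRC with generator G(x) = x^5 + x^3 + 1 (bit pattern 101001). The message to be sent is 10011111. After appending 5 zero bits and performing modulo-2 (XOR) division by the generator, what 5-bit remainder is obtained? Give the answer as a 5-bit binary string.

Append 5 zeros: 1001111100000. Divide by 101001 (XOR where the leading bit is 1):
  pos 0: 100111 XOR 101001 = 001110
  pos 2: 111011 XOR 101001 = 010010
  pos 3: 100100 XOR 101001 = 001101
  pos 5: 110100 XOR 101001 = 011101
  pos 6: 111010 XOR 101001 = 010011
  pos 7: 100110 XOR 101001 = 001111
Remainder (last 5 bits) = 01111. This is the CRC / FCS.

01111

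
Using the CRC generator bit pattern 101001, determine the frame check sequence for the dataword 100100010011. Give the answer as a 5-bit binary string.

11111

Append 5 zeros: 10010001001100000. Divide by 101001 (XOR where the leading bit is 1):
  pos 0: 100100 XOR 101001 = 001101
  pos 2: 110101 XOR 101001 = 011100
  pos 3: 111000 XOR 101001 = 010001
  pos 4: 100010 XOR 101001 = 001011
  pos 6: 101111 XOR 101001 = 000110
  pos 9: 110000 XOR 101001 = 011001
  pos 10: 110010 XOR 101001 = 011011
  pos 11: 110110 XOR 101001 = 011111
Remainder (last 5 bits) = 11111. This is the CRC / FCS.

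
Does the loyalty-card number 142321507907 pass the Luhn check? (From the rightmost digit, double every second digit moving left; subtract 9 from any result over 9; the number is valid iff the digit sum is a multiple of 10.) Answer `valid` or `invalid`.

From the right, keep odd positions and double even positions (subtract 9 from any doubled value over 9):
  doubled (positions 2,4,...): 0 5 1 4 4 2 → sum 16
  kept (positions 1,3,...): 7 9 0 1 3 4 → sum 24
Total = 40.
40 mod 10 = 0, so the number is valid.

valid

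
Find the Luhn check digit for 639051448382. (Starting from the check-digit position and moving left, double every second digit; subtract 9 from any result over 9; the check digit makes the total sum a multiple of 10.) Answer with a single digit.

Partial digits right→left: 2 8 3 8 4 4 1 5 0 9 3 6
Double every second digit counting from the check-digit position (so the 1st, 3rd, 5th, ... of the partial from the right).
  doubled (with −9 where >9): 4 6 8 2 0 6 → sum 26
  kept as-is: 8 8 4 5 9 6 → sum 40
Total = 26 + 40 = 66.
Check digit = (10 − (66 mod 10)) mod 10 = 4.

4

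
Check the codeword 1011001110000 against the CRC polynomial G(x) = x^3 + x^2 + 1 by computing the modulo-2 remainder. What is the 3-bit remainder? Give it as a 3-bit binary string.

Modulo-2 division of 1011001110000 by 1101:
  pos 0: 1011 XOR 1101 = 0110
  pos 1: 1100 XOR 1101 = 0001
  pos 4: 1011 XOR 1101 = 0110
  pos 5: 1101 XOR 1101 = 0000
Remainder = 000 (zero — the frame passes the CRC check).

000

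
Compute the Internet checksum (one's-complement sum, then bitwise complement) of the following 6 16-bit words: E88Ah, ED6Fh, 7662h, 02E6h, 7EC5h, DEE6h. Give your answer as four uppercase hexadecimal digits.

5310

One's-complement addition (fold any carry out of bit 15 back into bit 0):
  0xE88A + 0xED6F = 0x1D5F9 → wrap carry → 0xD5FA
  0xD5FA + 0x7662 = 0x14C5C → wrap carry → 0x4C5D
  0x4C5D + 0x02E6 = 0x04F43
  0x4F43 + 0x7EC5 = 0x0CE08
  0xCE08 + 0xDEE6 = 0x1ACEE → wrap carry → 0xACEF
One's-complement sum = 0xACEF.
Checksum = ~0xACEF & 0xFFFF = 0x5310.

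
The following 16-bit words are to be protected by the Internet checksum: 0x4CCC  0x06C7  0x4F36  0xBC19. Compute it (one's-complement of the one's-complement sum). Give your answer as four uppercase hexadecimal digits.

One's-complement addition (fold any carry out of bit 15 back into bit 0):
  0x4CCC + 0x06C7 = 0x05393
  0x5393 + 0x4F36 = 0x0A2C9
  0xA2C9 + 0xBC19 = 0x15EE2 → wrap carry → 0x5EE3
One's-complement sum = 0x5EE3.
Checksum = ~0x5EE3 & 0xFFFF = 0xA11C.

A11C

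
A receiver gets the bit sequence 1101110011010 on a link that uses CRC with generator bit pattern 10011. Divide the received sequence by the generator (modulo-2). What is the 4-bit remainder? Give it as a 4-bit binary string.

1100

Modulo-2 division of 1101110011010 by 10011:
  pos 0: 11011 XOR 10011 = 01000
  pos 1: 10001 XOR 10011 = 00010
  pos 4: 10001 XOR 10011 = 00010
  pos 7: 10101 XOR 10011 = 00110
Remainder = 1100 (nonzero — an error is detected).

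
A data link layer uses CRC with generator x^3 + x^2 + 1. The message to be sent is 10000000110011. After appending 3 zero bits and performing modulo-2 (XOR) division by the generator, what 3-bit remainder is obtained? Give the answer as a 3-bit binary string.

101

Append 3 zeros: 10000000110011000. Divide by 1101 (XOR where the leading bit is 1):
  pos 0: 1000 XOR 1101 = 0101
  pos 1: 1010 XOR 1101 = 0111
  pos 2: 1110 XOR 1101 = 0011
  pos 4: 1100 XOR 1101 = 0001
  pos 7: 1110 XOR 1101 = 0011
  pos 9: 1101 XOR 1101 = 0000
  pos 13: 1000 XOR 1101 = 0101
Remainder (last 3 bits) = 101. This is the CRC / FCS.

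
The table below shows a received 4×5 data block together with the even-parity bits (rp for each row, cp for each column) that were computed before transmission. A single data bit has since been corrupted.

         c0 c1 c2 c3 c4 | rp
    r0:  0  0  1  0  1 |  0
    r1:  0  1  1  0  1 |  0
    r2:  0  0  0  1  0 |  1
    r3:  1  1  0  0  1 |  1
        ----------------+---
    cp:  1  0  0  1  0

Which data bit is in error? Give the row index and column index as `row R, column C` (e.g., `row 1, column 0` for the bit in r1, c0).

Recompute each row's even parity and compare to rp:
  r0: data parity 0, sent rp 0 → ok
  r1: data parity 1, sent rp 0 → mismatch
  r2: data parity 1, sent rp 1 → ok
  r3: data parity 1, sent rp 1 → ok
Recompute each column's even parity and compare to cp:
  c0: data parity 1, sent cp 1 → ok
  c1: data parity 0, sent cp 0 → ok
  c2: data parity 0, sent cp 0 → ok
  c3: data parity 1, sent cp 1 → ok
  c4: data parity 1, sent cp 0 → mismatch
Exactly one row (r1) and one column (c4) fail → the flipped bit is at their intersection.

row 1, column 4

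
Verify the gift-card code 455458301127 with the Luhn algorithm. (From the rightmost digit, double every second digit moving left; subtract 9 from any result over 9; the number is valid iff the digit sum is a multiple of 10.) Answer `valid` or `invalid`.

From the right, keep odd positions and double even positions (subtract 9 from any doubled value over 9):
  doubled (positions 2,4,...): 4 2 6 1 1 8 → sum 22
  kept (positions 1,3,...): 7 1 0 8 4 5 → sum 25
Total = 47.
47 mod 10 = 7, so the number is invalid.

invalid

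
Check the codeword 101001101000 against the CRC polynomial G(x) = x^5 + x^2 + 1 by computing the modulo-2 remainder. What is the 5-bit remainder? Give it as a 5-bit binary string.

Modulo-2 division of 101001101000 by 100101:
  pos 0: 101001 XOR 100101 = 001100
  pos 2: 110010 XOR 100101 = 010111
  pos 3: 101111 XOR 100101 = 001010
  pos 5: 101000 XOR 100101 = 001101
Remainder = 11010 (nonzero — an error is detected).

11010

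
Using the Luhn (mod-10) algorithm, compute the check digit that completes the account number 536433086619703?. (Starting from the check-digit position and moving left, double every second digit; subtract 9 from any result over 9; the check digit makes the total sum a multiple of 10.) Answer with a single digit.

Partial digits right→left: 3 0 7 9 1 6 6 8 0 3 3 4 6 3 5
Double every second digit counting from the check-digit position (so the 1st, 3rd, 5th, ... of the partial from the right).
  doubled (with −9 where >9): 6 5 2 3 0 6 3 1 → sum 26
  kept as-is: 0 9 6 8 3 4 3 → sum 33
Total = 26 + 33 = 59.
Check digit = (10 − (59 mod 10)) mod 10 = 1.

1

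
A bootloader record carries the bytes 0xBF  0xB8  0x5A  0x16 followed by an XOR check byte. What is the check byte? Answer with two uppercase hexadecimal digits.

XOR the bytes together:
  start with 0xBF
  0xBF ⊕ 0xB8 = 0x07
  0x07 ⊕ 0x5A = 0x5D
  0x5D ⊕ 0x16 = 0x4B

4B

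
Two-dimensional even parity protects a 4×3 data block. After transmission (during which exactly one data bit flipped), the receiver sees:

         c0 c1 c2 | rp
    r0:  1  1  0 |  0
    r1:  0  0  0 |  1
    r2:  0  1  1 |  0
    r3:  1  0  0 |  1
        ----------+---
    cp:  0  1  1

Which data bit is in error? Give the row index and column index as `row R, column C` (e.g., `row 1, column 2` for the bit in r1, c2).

Recompute each row's even parity and compare to rp:
  r0: data parity 0, sent rp 0 → ok
  r1: data parity 0, sent rp 1 → mismatch
  r2: data parity 0, sent rp 0 → ok
  r3: data parity 1, sent rp 1 → ok
Recompute each column's even parity and compare to cp:
  c0: data parity 0, sent cp 0 → ok
  c1: data parity 0, sent cp 1 → mismatch
  c2: data parity 1, sent cp 1 → ok
Exactly one row (r1) and one column (c1) fail → the flipped bit is at their intersection.

row 1, column 1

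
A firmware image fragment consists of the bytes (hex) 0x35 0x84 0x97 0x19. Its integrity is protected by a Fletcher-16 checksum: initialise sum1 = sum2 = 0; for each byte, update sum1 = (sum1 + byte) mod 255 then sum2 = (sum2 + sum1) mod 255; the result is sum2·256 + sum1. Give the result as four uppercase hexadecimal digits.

Running sums (mod 255):
  after byte 0 (0x35): sum1=53, sum2=53
  after byte 1 (0x84): sum1=185, sum2=238
  after byte 2 (0x97): sum1=81, sum2=64
  after byte 3 (0x19): sum1=106, sum2=170
Checksum = sum2·256 + sum1 = 170·256 + 106 = 43626 = 0xAA6A.

AA6A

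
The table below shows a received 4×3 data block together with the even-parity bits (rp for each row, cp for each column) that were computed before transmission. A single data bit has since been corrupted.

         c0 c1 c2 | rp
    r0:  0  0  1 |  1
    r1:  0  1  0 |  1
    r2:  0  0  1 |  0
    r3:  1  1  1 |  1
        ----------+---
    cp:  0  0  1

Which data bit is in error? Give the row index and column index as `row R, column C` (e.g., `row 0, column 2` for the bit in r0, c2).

row 2, column 0

Recompute each row's even parity and compare to rp:
  r0: data parity 1, sent rp 1 → ok
  r1: data parity 1, sent rp 1 → ok
  r2: data parity 1, sent rp 0 → mismatch
  r3: data parity 1, sent rp 1 → ok
Recompute each column's even parity and compare to cp:
  c0: data parity 1, sent cp 0 → mismatch
  c1: data parity 0, sent cp 0 → ok
  c2: data parity 1, sent cp 1 → ok
Exactly one row (r2) and one column (c0) fail → the flipped bit is at their intersection.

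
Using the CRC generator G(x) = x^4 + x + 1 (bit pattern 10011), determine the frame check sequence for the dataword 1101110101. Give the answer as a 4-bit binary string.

0101

Append 4 zeros: 11011101010000. Divide by 10011 (XOR where the leading bit is 1):
  pos 0: 11011 XOR 10011 = 01000
  pos 1: 10001 XOR 10011 = 00010
  pos 4: 10010 XOR 10011 = 00001
  pos 8: 11000 XOR 10011 = 01011
  pos 9: 10110 XOR 10011 = 00101
Remainder (last 4 bits) = 0101. This is the CRC / FCS.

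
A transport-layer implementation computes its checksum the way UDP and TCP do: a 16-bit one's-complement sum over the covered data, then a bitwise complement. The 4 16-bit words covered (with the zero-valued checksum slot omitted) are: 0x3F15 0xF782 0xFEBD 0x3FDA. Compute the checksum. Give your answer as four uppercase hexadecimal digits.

8ACF

One's-complement addition (fold any carry out of bit 15 back into bit 0):
  0x3F15 + 0xF782 = 0x13697 → wrap carry → 0x3698
  0x3698 + 0xFEBD = 0x13555 → wrap carry → 0x3556
  0x3556 + 0x3FDA = 0x07530
One's-complement sum = 0x7530.
Checksum = ~0x7530 & 0xFFFF = 0x8ACF.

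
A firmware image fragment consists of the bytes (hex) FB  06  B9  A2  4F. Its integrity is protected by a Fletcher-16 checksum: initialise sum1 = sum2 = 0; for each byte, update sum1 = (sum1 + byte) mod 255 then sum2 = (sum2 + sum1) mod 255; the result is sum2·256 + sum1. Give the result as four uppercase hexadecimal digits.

C5AD

Running sums (mod 255):
  after byte 0 (FB): sum1=251, sum2=251
  after byte 1 (06): sum1=2, sum2=253
  after byte 2 (B9): sum1=187, sum2=185
  after byte 3 (A2): sum1=94, sum2=24
  after byte 4 (4F): sum1=173, sum2=197
Checksum = sum2·256 + sum1 = 197·256 + 173 = 50605 = 0xC5AD.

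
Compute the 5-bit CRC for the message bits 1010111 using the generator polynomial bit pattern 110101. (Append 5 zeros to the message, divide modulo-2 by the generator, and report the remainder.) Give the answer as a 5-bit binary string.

10110

Append 5 zeros: 101011100000. Divide by 110101 (XOR where the leading bit is 1):
  pos 0: 101011 XOR 110101 = 011110
  pos 1: 111101 XOR 110101 = 001000
  pos 3: 100000 XOR 110101 = 010101
  pos 4: 101010 XOR 110101 = 011111
  pos 5: 111110 XOR 110101 = 001011
Remainder (last 5 bits) = 10110. This is the CRC / FCS.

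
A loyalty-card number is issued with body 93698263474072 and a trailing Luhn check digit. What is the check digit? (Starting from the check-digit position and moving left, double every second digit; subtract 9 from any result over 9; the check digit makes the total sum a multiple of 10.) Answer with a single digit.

2

Partial digits right→left: 2 7 0 4 7 4 3 6 2 8 9 6 3 9
Double every second digit counting from the check-digit position (so the 1st, 3rd, 5th, ... of the partial from the right).
  doubled (with −9 where >9): 4 0 5 6 4 9 6 → sum 34
  kept as-is: 7 4 4 6 8 6 9 → sum 44
Total = 34 + 44 = 78.
Check digit = (10 − (78 mod 10)) mod 10 = 2.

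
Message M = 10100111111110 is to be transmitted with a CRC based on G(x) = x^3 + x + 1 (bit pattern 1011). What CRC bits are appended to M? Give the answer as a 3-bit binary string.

011

Append 3 zeros: 10100111111110000. Divide by 1011 (XOR where the leading bit is 1):
  pos 0: 1010 XOR 1011 = 0001
  pos 3: 1011 XOR 1011 = 0000
  pos 7: 1111 XOR 1011 = 0100
  pos 8: 1001 XOR 1011 = 0010
  pos 10: 1010 XOR 1011 = 0001
  pos 13: 1000 XOR 1011 = 0011
Remainder (last 3 bits) = 011. This is the CRC / FCS.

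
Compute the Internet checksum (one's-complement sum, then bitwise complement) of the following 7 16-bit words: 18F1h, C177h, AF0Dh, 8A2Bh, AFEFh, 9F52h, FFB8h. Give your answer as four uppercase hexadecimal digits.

9D62

One's-complement addition (fold any carry out of bit 15 back into bit 0):
  0x18F1 + 0xC177 = 0x0DA68
  0xDA68 + 0xAF0D = 0x18975 → wrap carry → 0x8976
  0x8976 + 0x8A2B = 0x113A1 → wrap carry → 0x13A2
  0x13A2 + 0xAFEF = 0x0C391
  0xC391 + 0x9F52 = 0x162E3 → wrap carry → 0x62E4
  0x62E4 + 0xFFB8 = 0x1629C → wrap carry → 0x629D
One's-complement sum = 0x629D.
Checksum = ~0x629D & 0xFFFF = 0x9D62.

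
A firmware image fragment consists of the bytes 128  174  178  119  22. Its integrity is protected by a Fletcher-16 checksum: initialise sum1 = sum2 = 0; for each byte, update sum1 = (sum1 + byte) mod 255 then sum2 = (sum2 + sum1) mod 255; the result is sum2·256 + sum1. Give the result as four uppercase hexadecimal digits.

Running sums (mod 255):
  after byte 0 (128): sum1=128, sum2=128
  after byte 1 (174): sum1=47, sum2=175
  after byte 2 (178): sum1=225, sum2=145
  after byte 3 (119): sum1=89, sum2=234
  after byte 4 (22): sum1=111, sum2=90
Checksum = sum2·256 + sum1 = 90·256 + 111 = 23151 = 0x5A6F.

5A6F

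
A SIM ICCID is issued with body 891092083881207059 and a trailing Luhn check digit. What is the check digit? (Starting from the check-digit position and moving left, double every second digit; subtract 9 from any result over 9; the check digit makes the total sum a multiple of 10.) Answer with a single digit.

Partial digits right→left: 9 5 0 7 0 2 1 8 8 3 8 0 2 9 0 1 9 8
Double every second digit counting from the check-digit position (so the 1st, 3rd, 5th, ... of the partial from the right).
  doubled (with −9 where >9): 9 0 0 2 7 7 4 0 9 → sum 38
  kept as-is: 5 7 2 8 3 0 9 1 8 → sum 43
Total = 38 + 43 = 81.
Check digit = (10 − (81 mod 10)) mod 10 = 9.

9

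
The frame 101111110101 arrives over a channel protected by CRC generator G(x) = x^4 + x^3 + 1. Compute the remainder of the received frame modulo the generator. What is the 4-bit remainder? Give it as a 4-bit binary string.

Modulo-2 division of 101111110101 by 11001:
  pos 0: 10111 XOR 11001 = 01110
  pos 1: 11101 XOR 11001 = 00100
  pos 3: 10011 XOR 11001 = 01010
  pos 4: 10100 XOR 11001 = 01101
  pos 5: 11011 XOR 11001 = 00010
Remainder = 1001 (nonzero — an error is detected).

1001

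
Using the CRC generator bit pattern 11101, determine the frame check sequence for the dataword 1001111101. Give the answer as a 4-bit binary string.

0010

Append 4 zeros: 10011111010000. Divide by 11101 (XOR where the leading bit is 1):
  pos 0: 10011 XOR 11101 = 01110
  pos 1: 11101 XOR 11101 = 00000
  pos 6: 11010 XOR 11101 = 00111
  pos 8: 11100 XOR 11101 = 00001
Remainder (last 4 bits) = 0010. This is the CRC / FCS.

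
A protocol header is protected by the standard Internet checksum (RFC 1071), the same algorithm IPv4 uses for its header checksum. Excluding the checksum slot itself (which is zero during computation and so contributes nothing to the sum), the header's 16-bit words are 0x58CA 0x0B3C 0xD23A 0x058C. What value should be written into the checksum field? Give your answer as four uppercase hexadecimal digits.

One's-complement addition (fold any carry out of bit 15 back into bit 0):
  0x58CA + 0x0B3C = 0x06406
  0x6406 + 0xD23A = 0x13640 → wrap carry → 0x3641
  0x3641 + 0x058C = 0x03BCD
One's-complement sum = 0x3BCD.
Checksum = ~0x3BCD & 0xFFFF = 0xC432.

C432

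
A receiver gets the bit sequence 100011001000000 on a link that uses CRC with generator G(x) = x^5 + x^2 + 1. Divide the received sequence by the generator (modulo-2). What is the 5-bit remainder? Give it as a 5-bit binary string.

Modulo-2 division of 100011001000000 by 100101:
  pos 0: 100011 XOR 100101 = 000110
  pos 3: 110001 XOR 100101 = 010100
  pos 4: 101000 XOR 100101 = 001101
  pos 6: 110100 XOR 100101 = 010001
  pos 7: 100010 XOR 100101 = 000111
Remainder = 11100 (nonzero — an error is detected).

11100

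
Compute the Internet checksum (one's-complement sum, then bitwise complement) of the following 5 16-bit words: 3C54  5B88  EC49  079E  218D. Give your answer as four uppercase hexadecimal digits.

52AE

One's-complement addition (fold any carry out of bit 15 back into bit 0):
  0x3C54 + 0x5B88 = 0x097DC
  0x97DC + 0xEC49 = 0x18425 → wrap carry → 0x8426
  0x8426 + 0x079E = 0x08BC4
  0x8BC4 + 0x218D = 0x0AD51
One's-complement sum = 0xAD51.
Checksum = ~0xAD51 & 0xFFFF = 0x52AE.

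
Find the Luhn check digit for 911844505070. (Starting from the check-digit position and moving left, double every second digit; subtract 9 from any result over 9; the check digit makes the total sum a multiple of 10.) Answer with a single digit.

2

Partial digits right→left: 0 7 0 5 0 5 4 4 8 1 1 9
Double every second digit counting from the check-digit position (so the 1st, 3rd, 5th, ... of the partial from the right).
  doubled (with −9 where >9): 0 0 0 8 7 2 → sum 17
  kept as-is: 7 5 5 4 1 9 → sum 31
Total = 17 + 31 = 48.
Check digit = (10 − (48 mod 10)) mod 10 = 2.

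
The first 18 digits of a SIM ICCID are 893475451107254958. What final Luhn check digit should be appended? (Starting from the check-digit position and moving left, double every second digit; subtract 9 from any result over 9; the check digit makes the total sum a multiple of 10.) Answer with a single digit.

Partial digits right→left: 8 5 9 4 5 2 7 0 1 1 5 4 5 7 4 3 9 8
Double every second digit counting from the check-digit position (so the 1st, 3rd, 5th, ... of the partial from the right).
  doubled (with −9 where >9): 7 9 1 5 2 1 1 8 9 → sum 43
  kept as-is: 5 4 2 0 1 4 7 3 8 → sum 34
Total = 43 + 34 = 77.
Check digit = (10 − (77 mod 10)) mod 10 = 3.

3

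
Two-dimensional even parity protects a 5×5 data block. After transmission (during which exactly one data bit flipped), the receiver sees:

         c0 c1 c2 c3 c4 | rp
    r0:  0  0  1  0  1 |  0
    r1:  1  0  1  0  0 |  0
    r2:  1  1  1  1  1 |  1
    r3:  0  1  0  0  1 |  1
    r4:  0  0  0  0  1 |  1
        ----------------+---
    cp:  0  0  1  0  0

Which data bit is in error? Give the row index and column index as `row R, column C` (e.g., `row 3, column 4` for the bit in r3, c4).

Recompute each row's even parity and compare to rp:
  r0: data parity 0, sent rp 0 → ok
  r1: data parity 0, sent rp 0 → ok
  r2: data parity 1, sent rp 1 → ok
  r3: data parity 0, sent rp 1 → mismatch
  r4: data parity 1, sent rp 1 → ok
Recompute each column's even parity and compare to cp:
  c0: data parity 0, sent cp 0 → ok
  c1: data parity 0, sent cp 0 → ok
  c2: data parity 1, sent cp 1 → ok
  c3: data parity 1, sent cp 0 → mismatch
  c4: data parity 0, sent cp 0 → ok
Exactly one row (r3) and one column (c3) fail → the flipped bit is at their intersection.

row 3, column 3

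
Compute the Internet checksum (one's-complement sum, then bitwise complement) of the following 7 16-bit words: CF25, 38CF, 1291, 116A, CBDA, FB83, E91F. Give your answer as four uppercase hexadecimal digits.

One's-complement addition (fold any carry out of bit 15 back into bit 0):
  0xCF25 + 0x38CF = 0x107F4 → wrap carry → 0x07F5
  0x07F5 + 0x1291 = 0x01A86
  0x1A86 + 0x116A = 0x02BF0
  0x2BF0 + 0xCBDA = 0x0F7CA
  0xF7CA + 0xFB83 = 0x1F34D → wrap carry → 0xF34E
  0xF34E + 0xE91F = 0x1DC6D → wrap carry → 0xDC6E
One's-complement sum = 0xDC6E.
Checksum = ~0xDC6E & 0xFFFF = 0x2391.

2391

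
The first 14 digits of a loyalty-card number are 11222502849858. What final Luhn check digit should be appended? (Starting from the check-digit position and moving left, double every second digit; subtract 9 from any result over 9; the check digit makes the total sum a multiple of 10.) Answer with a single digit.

0

Partial digits right→left: 8 5 8 9 4 8 2 0 5 2 2 2 1 1
Double every second digit counting from the check-digit position (so the 1st, 3rd, 5th, ... of the partial from the right).
  doubled (with −9 where >9): 7 7 8 4 1 4 2 → sum 33
  kept as-is: 5 9 8 0 2 2 1 → sum 27
Total = 33 + 27 = 60.
Check digit = (10 − (60 mod 10)) mod 10 = 0.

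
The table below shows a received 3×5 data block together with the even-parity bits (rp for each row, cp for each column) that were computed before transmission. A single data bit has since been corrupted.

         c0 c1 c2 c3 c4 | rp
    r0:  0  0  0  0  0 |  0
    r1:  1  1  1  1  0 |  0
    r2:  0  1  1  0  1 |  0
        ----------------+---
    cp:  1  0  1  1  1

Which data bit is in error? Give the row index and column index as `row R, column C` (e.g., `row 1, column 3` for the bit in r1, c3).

Recompute each row's even parity and compare to rp:
  r0: data parity 0, sent rp 0 → ok
  r1: data parity 0, sent rp 0 → ok
  r2: data parity 1, sent rp 0 → mismatch
Recompute each column's even parity and compare to cp:
  c0: data parity 1, sent cp 1 → ok
  c1: data parity 0, sent cp 0 → ok
  c2: data parity 0, sent cp 1 → mismatch
  c3: data parity 1, sent cp 1 → ok
  c4: data parity 1, sent cp 1 → ok
Exactly one row (r2) and one column (c2) fail → the flipped bit is at their intersection.

row 2, column 2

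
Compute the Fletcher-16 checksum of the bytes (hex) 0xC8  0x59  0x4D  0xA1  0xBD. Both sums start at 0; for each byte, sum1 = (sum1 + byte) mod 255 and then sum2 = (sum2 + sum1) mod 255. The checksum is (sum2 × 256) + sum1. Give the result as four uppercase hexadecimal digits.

Running sums (mod 255):
  after byte 0 (0xC8): sum1=200, sum2=200
  after byte 1 (0x59): sum1=34, sum2=234
  after byte 2 (0x4D): sum1=111, sum2=90
  after byte 3 (0xA1): sum1=17, sum2=107
  after byte 4 (0xBD): sum1=206, sum2=58
Checksum = sum2·256 + sum1 = 58·256 + 206 = 15054 = 0x3ACE.

3ACE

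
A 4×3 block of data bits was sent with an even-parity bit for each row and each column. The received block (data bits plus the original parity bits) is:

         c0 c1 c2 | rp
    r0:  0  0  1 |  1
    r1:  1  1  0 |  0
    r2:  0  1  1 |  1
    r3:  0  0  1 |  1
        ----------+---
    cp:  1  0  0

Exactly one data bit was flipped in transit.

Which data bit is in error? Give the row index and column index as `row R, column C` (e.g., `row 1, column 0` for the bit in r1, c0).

row 2, column 2

Recompute each row's even parity and compare to rp:
  r0: data parity 1, sent rp 1 → ok
  r1: data parity 0, sent rp 0 → ok
  r2: data parity 0, sent rp 1 → mismatch
  r3: data parity 1, sent rp 1 → ok
Recompute each column's even parity and compare to cp:
  c0: data parity 1, sent cp 1 → ok
  c1: data parity 0, sent cp 0 → ok
  c2: data parity 1, sent cp 0 → mismatch
Exactly one row (r2) and one column (c2) fail → the flipped bit is at their intersection.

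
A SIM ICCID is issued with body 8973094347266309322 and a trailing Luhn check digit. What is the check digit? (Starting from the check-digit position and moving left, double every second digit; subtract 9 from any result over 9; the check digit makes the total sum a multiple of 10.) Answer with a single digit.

Partial digits right→left: 2 2 3 9 0 3 6 6 2 7 4 3 4 9 0 3 7 9 8
Double every second digit counting from the check-digit position (so the 1st, 3rd, 5th, ... of the partial from the right).
  doubled (with −9 where >9): 4 6 0 3 4 8 8 0 5 7 → sum 45
  kept as-is: 2 9 3 6 7 3 9 3 9 → sum 51
Total = 45 + 51 = 96.
Check digit = (10 − (96 mod 10)) mod 10 = 4.

4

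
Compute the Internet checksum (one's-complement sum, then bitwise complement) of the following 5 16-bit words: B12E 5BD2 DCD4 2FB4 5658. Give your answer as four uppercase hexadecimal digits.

One's-complement addition (fold any carry out of bit 15 back into bit 0):
  0xB12E + 0x5BD2 = 0x10D00 → wrap carry → 0x0D01
  0x0D01 + 0xDCD4 = 0x0E9D5
  0xE9D5 + 0x2FB4 = 0x11989 → wrap carry → 0x198A
  0x198A + 0x5658 = 0x06FE2
One's-complement sum = 0x6FE2.
Checksum = ~0x6FE2 & 0xFFFF = 0x901D.

901D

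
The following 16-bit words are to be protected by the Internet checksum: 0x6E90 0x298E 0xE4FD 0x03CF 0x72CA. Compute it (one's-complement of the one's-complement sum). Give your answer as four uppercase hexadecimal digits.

0C4A

One's-complement addition (fold any carry out of bit 15 back into bit 0):
  0x6E90 + 0x298E = 0x0981E
  0x981E + 0xE4FD = 0x17D1B → wrap carry → 0x7D1C
  0x7D1C + 0x03CF = 0x080EB
  0x80EB + 0x72CA = 0x0F3B5
One's-complement sum = 0xF3B5.
Checksum = ~0xF3B5 & 0xFFFF = 0x0C4A.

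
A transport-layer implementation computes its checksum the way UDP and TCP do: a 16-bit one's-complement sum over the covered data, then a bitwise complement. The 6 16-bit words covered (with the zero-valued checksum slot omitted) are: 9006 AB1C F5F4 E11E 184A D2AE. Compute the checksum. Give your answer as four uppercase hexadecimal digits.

One's-complement addition (fold any carry out of bit 15 back into bit 0):
  0x9006 + 0xAB1C = 0x13B22 → wrap carry → 0x3B23
  0x3B23 + 0xF5F4 = 0x13117 → wrap carry → 0x3118
  0x3118 + 0xE11E = 0x11236 → wrap carry → 0x1237
  0x1237 + 0x184A = 0x02A81
  0x2A81 + 0xD2AE = 0x0FD2F
One's-complement sum = 0xFD2F.
Checksum = ~0xFD2F & 0xFFFF = 0x02D0.

02D0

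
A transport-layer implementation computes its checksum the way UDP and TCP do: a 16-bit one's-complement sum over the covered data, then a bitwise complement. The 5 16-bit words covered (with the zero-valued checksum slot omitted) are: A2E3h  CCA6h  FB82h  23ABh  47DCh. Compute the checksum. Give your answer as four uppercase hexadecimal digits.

296B

One's-complement addition (fold any carry out of bit 15 back into bit 0):
  0xA2E3 + 0xCCA6 = 0x16F89 → wrap carry → 0x6F8A
  0x6F8A + 0xFB82 = 0x16B0C → wrap carry → 0x6B0D
  0x6B0D + 0x23AB = 0x08EB8
  0x8EB8 + 0x47DC = 0x0D694
One's-complement sum = 0xD694.
Checksum = ~0xD694 & 0xFFFF = 0x296B.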